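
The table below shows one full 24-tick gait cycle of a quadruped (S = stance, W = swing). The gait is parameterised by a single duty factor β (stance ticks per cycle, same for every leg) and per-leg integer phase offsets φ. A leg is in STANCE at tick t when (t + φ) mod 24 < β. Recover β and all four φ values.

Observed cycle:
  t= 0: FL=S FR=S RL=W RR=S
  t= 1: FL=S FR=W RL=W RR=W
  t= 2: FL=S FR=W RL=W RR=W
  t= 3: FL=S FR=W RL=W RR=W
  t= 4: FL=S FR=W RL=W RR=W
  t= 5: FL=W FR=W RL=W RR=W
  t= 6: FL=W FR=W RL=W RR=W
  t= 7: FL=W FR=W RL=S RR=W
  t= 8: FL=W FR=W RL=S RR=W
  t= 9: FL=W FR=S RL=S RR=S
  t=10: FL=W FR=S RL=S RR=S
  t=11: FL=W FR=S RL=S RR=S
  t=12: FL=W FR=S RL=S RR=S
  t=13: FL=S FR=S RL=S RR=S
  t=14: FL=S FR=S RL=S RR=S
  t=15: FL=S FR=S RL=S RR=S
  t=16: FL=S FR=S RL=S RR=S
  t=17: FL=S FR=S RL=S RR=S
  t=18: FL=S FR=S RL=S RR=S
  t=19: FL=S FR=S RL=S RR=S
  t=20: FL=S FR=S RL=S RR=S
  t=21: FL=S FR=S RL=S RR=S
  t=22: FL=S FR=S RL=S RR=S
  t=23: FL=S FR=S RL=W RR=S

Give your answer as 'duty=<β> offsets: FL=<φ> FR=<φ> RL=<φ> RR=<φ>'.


duty=16 offsets: FL=11 FR=15 RL=17 RR=15

duty β = stance ticks per leg = 16
FL: stance ticks = 16; W→S at t=13 → φ=11
FR: stance ticks = 16; W→S at t=9 → φ=15
RL: stance ticks = 16; W→S at t=7 → φ=17
RR: stance ticks = 16; W→S at t=9 → φ=15


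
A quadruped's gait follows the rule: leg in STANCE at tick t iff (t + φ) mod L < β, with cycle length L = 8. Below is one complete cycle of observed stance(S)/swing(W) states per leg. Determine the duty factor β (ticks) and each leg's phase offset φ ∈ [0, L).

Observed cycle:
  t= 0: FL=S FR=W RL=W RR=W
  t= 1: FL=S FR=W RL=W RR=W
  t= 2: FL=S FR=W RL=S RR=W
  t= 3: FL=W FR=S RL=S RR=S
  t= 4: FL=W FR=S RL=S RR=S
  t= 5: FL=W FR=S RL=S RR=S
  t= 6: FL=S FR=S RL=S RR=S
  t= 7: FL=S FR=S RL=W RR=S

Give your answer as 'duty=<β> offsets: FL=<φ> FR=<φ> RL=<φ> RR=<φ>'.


duty β = stance ticks per leg = 5
FL: stance ticks = 5; W→S at t=6 → φ=2
FR: stance ticks = 5; W→S at t=3 → φ=5
RL: stance ticks = 5; W→S at t=2 → φ=6
RR: stance ticks = 5; W→S at t=3 → φ=5

duty=5 offsets: FL=2 FR=5 RL=6 RR=5


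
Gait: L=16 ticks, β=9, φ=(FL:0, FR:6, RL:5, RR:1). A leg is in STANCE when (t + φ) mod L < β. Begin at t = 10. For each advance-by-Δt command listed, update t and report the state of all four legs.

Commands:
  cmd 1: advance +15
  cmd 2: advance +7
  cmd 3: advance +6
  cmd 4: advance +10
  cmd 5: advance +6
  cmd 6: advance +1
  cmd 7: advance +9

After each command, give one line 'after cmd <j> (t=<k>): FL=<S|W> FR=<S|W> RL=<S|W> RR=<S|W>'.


after cmd 1 (t=25): FL=W FR=W RL=W RR=W
after cmd 2 (t=32): FL=S FR=S RL=S RR=S
after cmd 3 (t=38): FL=S FR=W RL=W RR=S
after cmd 4 (t=48): FL=S FR=S RL=S RR=S
after cmd 5 (t=54): FL=S FR=W RL=W RR=S
after cmd 6 (t=55): FL=S FR=W RL=W RR=S
after cmd 7 (t=64): FL=S FR=S RL=S RR=S

start t=10: FL=W FR=S RL=W RR=W
cmd 1: advance +15 → t=25, phase=(9,15,14,10) → FL=W FR=W RL=W RR=W
cmd 2: advance +7 → t=32, phase=(0,6,5,1) → FL=S FR=S RL=S RR=S
cmd 3: advance +6 → t=38, phase=(6,12,11,7) → FL=S FR=W RL=W RR=S
cmd 4: advance +10 → t=48, phase=(0,6,5,1) → FL=S FR=S RL=S RR=S
cmd 5: advance +6 → t=54, phase=(6,12,11,7) → FL=S FR=W RL=W RR=S
cmd 6: advance +1 → t=55, phase=(7,13,12,8) → FL=S FR=W RL=W RR=S
cmd 7: advance +9 → t=64, phase=(0,6,5,1) → FL=S FR=S RL=S RR=S


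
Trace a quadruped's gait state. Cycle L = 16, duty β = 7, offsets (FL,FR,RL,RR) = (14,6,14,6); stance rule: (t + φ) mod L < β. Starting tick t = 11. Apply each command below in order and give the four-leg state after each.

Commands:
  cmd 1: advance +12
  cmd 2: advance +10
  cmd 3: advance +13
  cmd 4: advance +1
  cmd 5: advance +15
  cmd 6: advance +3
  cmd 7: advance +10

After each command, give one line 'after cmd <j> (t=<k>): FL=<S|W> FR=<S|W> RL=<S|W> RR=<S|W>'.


start t=11: FL=W FR=S RL=W RR=S
cmd 1: advance +12 → t=23, phase=(5,13,5,13) → FL=S FR=W RL=S RR=W
cmd 2: advance +10 → t=33, phase=(15,7,15,7) → FL=W FR=W RL=W RR=W
cmd 3: advance +13 → t=46, phase=(12,4,12,4) → FL=W FR=S RL=W RR=S
cmd 4: advance +1 → t=47, phase=(13,5,13,5) → FL=W FR=S RL=W RR=S
cmd 5: advance +15 → t=62, phase=(12,4,12,4) → FL=W FR=S RL=W RR=S
cmd 6: advance +3 → t=65, phase=(15,7,15,7) → FL=W FR=W RL=W RR=W
cmd 7: advance +10 → t=75, phase=(9,1,9,1) → FL=W FR=S RL=W RR=S

after cmd 1 (t=23): FL=S FR=W RL=S RR=W
after cmd 2 (t=33): FL=W FR=W RL=W RR=W
after cmd 3 (t=46): FL=W FR=S RL=W RR=S
after cmd 4 (t=47): FL=W FR=S RL=W RR=S
after cmd 5 (t=62): FL=W FR=S RL=W RR=S
after cmd 6 (t=65): FL=W FR=W RL=W RR=W
after cmd 7 (t=75): FL=W FR=S RL=W RR=S


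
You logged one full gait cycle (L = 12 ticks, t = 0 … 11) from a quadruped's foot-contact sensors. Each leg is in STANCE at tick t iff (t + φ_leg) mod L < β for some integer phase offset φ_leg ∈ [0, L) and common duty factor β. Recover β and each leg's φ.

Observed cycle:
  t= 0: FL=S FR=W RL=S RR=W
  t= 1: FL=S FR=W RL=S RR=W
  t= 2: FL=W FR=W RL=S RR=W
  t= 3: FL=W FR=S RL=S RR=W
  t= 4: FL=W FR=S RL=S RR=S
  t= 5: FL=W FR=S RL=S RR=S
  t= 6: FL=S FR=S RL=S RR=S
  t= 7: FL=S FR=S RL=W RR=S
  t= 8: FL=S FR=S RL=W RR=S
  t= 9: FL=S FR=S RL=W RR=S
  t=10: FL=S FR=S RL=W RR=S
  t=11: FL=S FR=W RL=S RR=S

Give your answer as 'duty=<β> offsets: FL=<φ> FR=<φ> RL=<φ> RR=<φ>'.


duty β = stance ticks per leg = 8
FL: stance ticks = 8; W→S at t=6 → φ=6
FR: stance ticks = 8; W→S at t=3 → φ=9
RL: stance ticks = 8; W→S at t=11 → φ=1
RR: stance ticks = 8; W→S at t=4 → φ=8

duty=8 offsets: FL=6 FR=9 RL=1 RR=8


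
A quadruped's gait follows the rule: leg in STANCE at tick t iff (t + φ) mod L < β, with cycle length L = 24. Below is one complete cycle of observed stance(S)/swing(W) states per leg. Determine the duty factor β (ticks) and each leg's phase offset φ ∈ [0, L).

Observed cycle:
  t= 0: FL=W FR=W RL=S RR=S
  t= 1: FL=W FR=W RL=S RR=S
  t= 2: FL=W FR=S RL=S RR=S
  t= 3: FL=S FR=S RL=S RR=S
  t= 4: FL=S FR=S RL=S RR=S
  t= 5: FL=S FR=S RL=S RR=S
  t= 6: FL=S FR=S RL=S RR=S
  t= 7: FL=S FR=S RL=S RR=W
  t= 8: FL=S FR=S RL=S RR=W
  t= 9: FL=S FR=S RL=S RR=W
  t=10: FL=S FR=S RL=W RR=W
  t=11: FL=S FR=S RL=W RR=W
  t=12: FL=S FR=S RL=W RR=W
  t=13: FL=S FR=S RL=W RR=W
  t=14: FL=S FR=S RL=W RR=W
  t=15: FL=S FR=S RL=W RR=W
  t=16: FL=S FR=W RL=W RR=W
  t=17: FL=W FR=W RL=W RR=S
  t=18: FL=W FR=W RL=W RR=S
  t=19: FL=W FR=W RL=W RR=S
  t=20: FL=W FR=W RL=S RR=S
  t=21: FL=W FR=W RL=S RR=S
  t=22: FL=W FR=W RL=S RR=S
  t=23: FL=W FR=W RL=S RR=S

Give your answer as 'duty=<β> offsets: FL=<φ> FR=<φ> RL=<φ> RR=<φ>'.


duty β = stance ticks per leg = 14
FL: stance ticks = 14; W→S at t=3 → φ=21
FR: stance ticks = 14; W→S at t=2 → φ=22
RL: stance ticks = 14; W→S at t=20 → φ=4
RR: stance ticks = 14; W→S at t=17 → φ=7

duty=14 offsets: FL=21 FR=22 RL=4 RR=7


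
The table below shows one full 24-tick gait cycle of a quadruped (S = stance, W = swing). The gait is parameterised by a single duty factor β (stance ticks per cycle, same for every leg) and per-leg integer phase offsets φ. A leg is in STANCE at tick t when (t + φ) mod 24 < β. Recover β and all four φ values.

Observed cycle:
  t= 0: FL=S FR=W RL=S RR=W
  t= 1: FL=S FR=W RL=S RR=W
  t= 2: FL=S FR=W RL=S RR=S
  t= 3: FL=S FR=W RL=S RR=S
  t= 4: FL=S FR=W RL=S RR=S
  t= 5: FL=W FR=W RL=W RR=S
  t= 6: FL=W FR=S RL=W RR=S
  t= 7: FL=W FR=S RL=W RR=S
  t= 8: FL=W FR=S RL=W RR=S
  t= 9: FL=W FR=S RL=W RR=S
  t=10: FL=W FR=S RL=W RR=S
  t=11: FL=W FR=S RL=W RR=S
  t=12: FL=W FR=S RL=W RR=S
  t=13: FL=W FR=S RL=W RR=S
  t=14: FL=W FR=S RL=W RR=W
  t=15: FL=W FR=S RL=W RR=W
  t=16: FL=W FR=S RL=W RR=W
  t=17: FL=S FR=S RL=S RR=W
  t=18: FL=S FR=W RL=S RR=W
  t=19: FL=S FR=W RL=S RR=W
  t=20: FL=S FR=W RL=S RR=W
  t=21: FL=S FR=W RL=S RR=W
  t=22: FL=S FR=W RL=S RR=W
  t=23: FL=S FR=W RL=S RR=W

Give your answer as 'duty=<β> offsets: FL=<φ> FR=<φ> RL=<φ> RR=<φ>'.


duty β = stance ticks per leg = 12
FL: stance ticks = 12; W→S at t=17 → φ=7
FR: stance ticks = 12; W→S at t=6 → φ=18
RL: stance ticks = 12; W→S at t=17 → φ=7
RR: stance ticks = 12; W→S at t=2 → φ=22

duty=12 offsets: FL=7 FR=18 RL=7 RR=22


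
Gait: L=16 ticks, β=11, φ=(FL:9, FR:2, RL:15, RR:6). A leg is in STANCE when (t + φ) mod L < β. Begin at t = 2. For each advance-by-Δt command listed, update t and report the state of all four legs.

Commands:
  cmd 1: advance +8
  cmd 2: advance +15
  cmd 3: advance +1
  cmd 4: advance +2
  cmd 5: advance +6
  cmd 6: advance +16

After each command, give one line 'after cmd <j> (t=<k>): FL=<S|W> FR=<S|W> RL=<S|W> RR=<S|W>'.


start t=2: FL=W FR=S RL=S RR=S
cmd 1: advance +8 → t=10, phase=(3,12,9,0) → FL=S FR=W RL=S RR=S
cmd 2: advance +15 → t=25, phase=(2,11,8,15) → FL=S FR=W RL=S RR=W
cmd 3: advance +1 → t=26, phase=(3,12,9,0) → FL=S FR=W RL=S RR=S
cmd 4: advance +2 → t=28, phase=(5,14,11,2) → FL=S FR=W RL=W RR=S
cmd 5: advance +6 → t=34, phase=(11,4,1,8) → FL=W FR=S RL=S RR=S
cmd 6: advance +16 → t=50, phase=(11,4,1,8) → FL=W FR=S RL=S RR=S

after cmd 1 (t=10): FL=S FR=W RL=S RR=S
after cmd 2 (t=25): FL=S FR=W RL=S RR=W
after cmd 3 (t=26): FL=S FR=W RL=S RR=S
after cmd 4 (t=28): FL=S FR=W RL=W RR=S
after cmd 5 (t=34): FL=W FR=S RL=S RR=S
after cmd 6 (t=50): FL=W FR=S RL=S RR=S


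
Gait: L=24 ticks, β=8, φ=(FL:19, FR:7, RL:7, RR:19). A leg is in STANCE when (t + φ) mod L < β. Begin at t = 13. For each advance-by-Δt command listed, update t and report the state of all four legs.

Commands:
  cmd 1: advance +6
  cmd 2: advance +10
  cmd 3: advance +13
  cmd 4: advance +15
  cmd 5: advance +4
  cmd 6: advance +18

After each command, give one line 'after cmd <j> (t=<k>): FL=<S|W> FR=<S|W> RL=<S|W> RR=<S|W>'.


start t=13: FL=W FR=W RL=W RR=W
cmd 1: advance +6 → t=19, phase=(14,2,2,14) → FL=W FR=S RL=S RR=W
cmd 2: advance +10 → t=29, phase=(0,12,12,0) → FL=S FR=W RL=W RR=S
cmd 3: advance +13 → t=42, phase=(13,1,1,13) → FL=W FR=S RL=S RR=W
cmd 4: advance +15 → t=57, phase=(4,16,16,4) → FL=S FR=W RL=W RR=S
cmd 5: advance +4 → t=61, phase=(8,20,20,8) → FL=W FR=W RL=W RR=W
cmd 6: advance +18 → t=79, phase=(2,14,14,2) → FL=S FR=W RL=W RR=S

after cmd 1 (t=19): FL=W FR=S RL=S RR=W
after cmd 2 (t=29): FL=S FR=W RL=W RR=S
after cmd 3 (t=42): FL=W FR=S RL=S RR=W
after cmd 4 (t=57): FL=S FR=W RL=W RR=S
after cmd 5 (t=61): FL=W FR=W RL=W RR=W
after cmd 6 (t=79): FL=S FR=W RL=W RR=S


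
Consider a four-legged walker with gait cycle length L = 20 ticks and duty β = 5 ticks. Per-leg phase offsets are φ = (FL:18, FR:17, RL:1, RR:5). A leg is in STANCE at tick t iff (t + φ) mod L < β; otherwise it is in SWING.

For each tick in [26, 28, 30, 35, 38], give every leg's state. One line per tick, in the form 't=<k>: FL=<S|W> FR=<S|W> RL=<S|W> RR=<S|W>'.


t=26: phase=(4,3,7,11) vs β=5 → FL=S FR=S RL=W RR=W
t=28: phase=(6,5,9,13) vs β=5 → FL=W FR=W RL=W RR=W
t=30: phase=(8,7,11,15) vs β=5 → FL=W FR=W RL=W RR=W
t=35: phase=(13,12,16,0) vs β=5 → FL=W FR=W RL=W RR=S
t=38: phase=(16,15,19,3) vs β=5 → FL=W FR=W RL=W RR=S

t=26: FL=S FR=S RL=W RR=W
t=28: FL=W FR=W RL=W RR=W
t=30: FL=W FR=W RL=W RR=W
t=35: FL=W FR=W RL=W RR=S
t=38: FL=W FR=W RL=W RR=S


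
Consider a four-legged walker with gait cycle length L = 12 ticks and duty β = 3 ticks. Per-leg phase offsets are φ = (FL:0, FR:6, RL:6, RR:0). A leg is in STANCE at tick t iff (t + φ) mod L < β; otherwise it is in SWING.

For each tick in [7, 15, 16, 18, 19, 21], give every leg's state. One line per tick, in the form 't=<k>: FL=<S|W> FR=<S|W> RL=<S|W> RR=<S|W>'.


t=7: FL=W FR=S RL=S RR=W
t=15: FL=W FR=W RL=W RR=W
t=16: FL=W FR=W RL=W RR=W
t=18: FL=W FR=S RL=S RR=W
t=19: FL=W FR=S RL=S RR=W
t=21: FL=W FR=W RL=W RR=W

t=7: phase=(7,1,1,7) vs β=3 → FL=W FR=S RL=S RR=W
t=15: phase=(3,9,9,3) vs β=3 → FL=W FR=W RL=W RR=W
t=16: phase=(4,10,10,4) vs β=3 → FL=W FR=W RL=W RR=W
t=18: phase=(6,0,0,6) vs β=3 → FL=W FR=S RL=S RR=W
t=19: phase=(7,1,1,7) vs β=3 → FL=W FR=S RL=S RR=W
t=21: phase=(9,3,3,9) vs β=3 → FL=W FR=W RL=W RR=W


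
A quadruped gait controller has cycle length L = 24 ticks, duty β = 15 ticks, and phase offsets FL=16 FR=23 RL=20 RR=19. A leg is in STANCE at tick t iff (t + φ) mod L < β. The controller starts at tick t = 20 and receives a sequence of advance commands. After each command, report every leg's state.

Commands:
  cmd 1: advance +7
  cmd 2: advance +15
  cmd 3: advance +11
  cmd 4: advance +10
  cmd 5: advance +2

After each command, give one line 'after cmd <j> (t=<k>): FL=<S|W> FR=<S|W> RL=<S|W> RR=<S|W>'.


after cmd 1 (t=27): FL=W FR=S RL=W RR=W
after cmd 2 (t=42): FL=S FR=W RL=S RR=S
after cmd 3 (t=53): FL=W FR=S RL=S RR=S
after cmd 4 (t=63): FL=S FR=S RL=S RR=S
after cmd 5 (t=65): FL=S FR=W RL=S RR=S

start t=20: FL=S FR=W RL=W RR=W
cmd 1: advance +7 → t=27, phase=(19,2,23,22) → FL=W FR=S RL=W RR=W
cmd 2: advance +15 → t=42, phase=(10,17,14,13) → FL=S FR=W RL=S RR=S
cmd 3: advance +11 → t=53, phase=(21,4,1,0) → FL=W FR=S RL=S RR=S
cmd 4: advance +10 → t=63, phase=(7,14,11,10) → FL=S FR=S RL=S RR=S
cmd 5: advance +2 → t=65, phase=(9,16,13,12) → FL=S FR=W RL=S RR=S


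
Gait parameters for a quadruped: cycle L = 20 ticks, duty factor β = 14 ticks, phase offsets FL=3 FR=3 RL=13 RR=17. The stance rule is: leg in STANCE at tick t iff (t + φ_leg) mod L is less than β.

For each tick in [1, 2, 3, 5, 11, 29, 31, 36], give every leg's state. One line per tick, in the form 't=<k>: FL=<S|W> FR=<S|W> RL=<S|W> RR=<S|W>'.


t=1: phase=(4,4,14,18) vs β=14 → FL=S FR=S RL=W RR=W
t=2: phase=(5,5,15,19) vs β=14 → FL=S FR=S RL=W RR=W
t=3: phase=(6,6,16,0) vs β=14 → FL=S FR=S RL=W RR=S
t=5: phase=(8,8,18,2) vs β=14 → FL=S FR=S RL=W RR=S
t=11: phase=(14,14,4,8) vs β=14 → FL=W FR=W RL=S RR=S
t=29: phase=(12,12,2,6) vs β=14 → FL=S FR=S RL=S RR=S
t=31: phase=(14,14,4,8) vs β=14 → FL=W FR=W RL=S RR=S
t=36: phase=(19,19,9,13) vs β=14 → FL=W FR=W RL=S RR=S

t=1: FL=S FR=S RL=W RR=W
t=2: FL=S FR=S RL=W RR=W
t=3: FL=S FR=S RL=W RR=S
t=5: FL=S FR=S RL=W RR=S
t=11: FL=W FR=W RL=S RR=S
t=29: FL=S FR=S RL=S RR=S
t=31: FL=W FR=W RL=S RR=S
t=36: FL=W FR=W RL=S RR=S


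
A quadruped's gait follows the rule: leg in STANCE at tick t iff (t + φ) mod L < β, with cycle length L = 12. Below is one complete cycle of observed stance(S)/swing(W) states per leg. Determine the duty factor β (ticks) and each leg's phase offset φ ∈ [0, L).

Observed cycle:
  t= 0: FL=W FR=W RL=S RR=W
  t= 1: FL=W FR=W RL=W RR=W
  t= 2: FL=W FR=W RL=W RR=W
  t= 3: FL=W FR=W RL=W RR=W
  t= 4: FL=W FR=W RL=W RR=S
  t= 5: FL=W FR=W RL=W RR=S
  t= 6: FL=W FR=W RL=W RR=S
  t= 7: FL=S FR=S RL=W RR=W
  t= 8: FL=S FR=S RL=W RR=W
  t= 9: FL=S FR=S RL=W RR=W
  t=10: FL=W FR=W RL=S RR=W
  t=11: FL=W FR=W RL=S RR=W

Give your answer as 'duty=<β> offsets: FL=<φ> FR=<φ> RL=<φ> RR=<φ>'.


duty=3 offsets: FL=5 FR=5 RL=2 RR=8

duty β = stance ticks per leg = 3
FL: stance ticks = 3; W→S at t=7 → φ=5
FR: stance ticks = 3; W→S at t=7 → φ=5
RL: stance ticks = 3; W→S at t=10 → φ=2
RR: stance ticks = 3; W→S at t=4 → φ=8


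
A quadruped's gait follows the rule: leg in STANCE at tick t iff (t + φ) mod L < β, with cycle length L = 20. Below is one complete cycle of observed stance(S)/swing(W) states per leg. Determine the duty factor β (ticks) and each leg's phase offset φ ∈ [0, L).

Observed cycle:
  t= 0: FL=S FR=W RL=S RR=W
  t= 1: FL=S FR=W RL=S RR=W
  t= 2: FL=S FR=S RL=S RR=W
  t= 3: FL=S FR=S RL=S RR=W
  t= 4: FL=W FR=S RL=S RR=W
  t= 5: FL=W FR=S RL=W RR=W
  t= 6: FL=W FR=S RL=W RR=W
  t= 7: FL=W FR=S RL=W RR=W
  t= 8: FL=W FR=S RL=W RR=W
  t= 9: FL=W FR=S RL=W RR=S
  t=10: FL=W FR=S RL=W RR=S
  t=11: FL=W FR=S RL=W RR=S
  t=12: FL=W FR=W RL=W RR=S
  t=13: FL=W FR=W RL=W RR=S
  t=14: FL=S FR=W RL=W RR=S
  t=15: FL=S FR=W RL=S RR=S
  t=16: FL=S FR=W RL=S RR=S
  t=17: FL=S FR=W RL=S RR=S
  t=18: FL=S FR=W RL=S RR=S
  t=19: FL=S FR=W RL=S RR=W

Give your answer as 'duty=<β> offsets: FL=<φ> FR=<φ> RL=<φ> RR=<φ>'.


duty=10 offsets: FL=6 FR=18 RL=5 RR=11

duty β = stance ticks per leg = 10
FL: stance ticks = 10; W→S at t=14 → φ=6
FR: stance ticks = 10; W→S at t=2 → φ=18
RL: stance ticks = 10; W→S at t=15 → φ=5
RR: stance ticks = 10; W→S at t=9 → φ=11


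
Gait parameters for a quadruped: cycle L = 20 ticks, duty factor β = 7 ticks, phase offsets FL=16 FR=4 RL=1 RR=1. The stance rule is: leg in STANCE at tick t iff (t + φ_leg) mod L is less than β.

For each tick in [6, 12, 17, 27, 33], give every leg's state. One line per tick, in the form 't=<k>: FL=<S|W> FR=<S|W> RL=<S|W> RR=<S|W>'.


t=6: phase=(2,10,7,7) vs β=7 → FL=S FR=W RL=W RR=W
t=12: phase=(8,16,13,13) vs β=7 → FL=W FR=W RL=W RR=W
t=17: phase=(13,1,18,18) vs β=7 → FL=W FR=S RL=W RR=W
t=27: phase=(3,11,8,8) vs β=7 → FL=S FR=W RL=W RR=W
t=33: phase=(9,17,14,14) vs β=7 → FL=W FR=W RL=W RR=W

t=6: FL=S FR=W RL=W RR=W
t=12: FL=W FR=W RL=W RR=W
t=17: FL=W FR=S RL=W RR=W
t=27: FL=S FR=W RL=W RR=W
t=33: FL=W FR=W RL=W RR=W


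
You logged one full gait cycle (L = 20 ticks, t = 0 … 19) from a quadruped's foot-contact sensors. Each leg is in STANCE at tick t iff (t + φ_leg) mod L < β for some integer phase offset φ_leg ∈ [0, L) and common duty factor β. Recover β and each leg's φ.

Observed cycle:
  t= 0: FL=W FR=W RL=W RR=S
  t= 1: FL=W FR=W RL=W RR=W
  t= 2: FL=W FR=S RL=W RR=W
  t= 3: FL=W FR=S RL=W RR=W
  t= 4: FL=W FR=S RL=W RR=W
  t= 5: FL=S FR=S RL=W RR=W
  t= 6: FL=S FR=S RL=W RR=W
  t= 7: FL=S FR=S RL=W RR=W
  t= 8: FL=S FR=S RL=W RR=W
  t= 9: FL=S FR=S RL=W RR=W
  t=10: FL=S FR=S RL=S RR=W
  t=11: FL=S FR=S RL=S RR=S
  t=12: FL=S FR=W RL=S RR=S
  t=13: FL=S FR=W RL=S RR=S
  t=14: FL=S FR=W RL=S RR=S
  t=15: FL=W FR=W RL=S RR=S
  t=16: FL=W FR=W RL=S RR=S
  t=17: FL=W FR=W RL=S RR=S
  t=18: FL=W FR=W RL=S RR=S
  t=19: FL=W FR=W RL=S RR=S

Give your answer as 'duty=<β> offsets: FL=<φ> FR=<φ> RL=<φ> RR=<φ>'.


duty=10 offsets: FL=15 FR=18 RL=10 RR=9

duty β = stance ticks per leg = 10
FL: stance ticks = 10; W→S at t=5 → φ=15
FR: stance ticks = 10; W→S at t=2 → φ=18
RL: stance ticks = 10; W→S at t=10 → φ=10
RR: stance ticks = 10; W→S at t=11 → φ=9


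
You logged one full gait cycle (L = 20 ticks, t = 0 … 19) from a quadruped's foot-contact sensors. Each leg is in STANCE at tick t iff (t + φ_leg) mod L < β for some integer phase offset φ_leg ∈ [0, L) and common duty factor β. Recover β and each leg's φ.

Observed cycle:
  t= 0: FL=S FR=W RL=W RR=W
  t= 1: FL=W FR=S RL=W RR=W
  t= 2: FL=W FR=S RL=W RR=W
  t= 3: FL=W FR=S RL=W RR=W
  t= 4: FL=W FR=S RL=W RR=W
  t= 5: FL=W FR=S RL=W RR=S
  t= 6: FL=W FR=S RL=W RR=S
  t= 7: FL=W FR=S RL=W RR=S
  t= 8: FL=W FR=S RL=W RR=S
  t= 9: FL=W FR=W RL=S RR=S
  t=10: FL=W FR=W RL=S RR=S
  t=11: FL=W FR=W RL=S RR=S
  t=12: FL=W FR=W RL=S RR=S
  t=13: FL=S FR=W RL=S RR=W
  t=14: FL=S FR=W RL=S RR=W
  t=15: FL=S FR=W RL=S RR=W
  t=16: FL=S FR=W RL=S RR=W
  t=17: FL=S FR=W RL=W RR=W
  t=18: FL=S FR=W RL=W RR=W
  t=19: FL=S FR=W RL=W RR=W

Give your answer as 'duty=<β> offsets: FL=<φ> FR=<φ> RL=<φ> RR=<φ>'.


duty=8 offsets: FL=7 FR=19 RL=11 RR=15

duty β = stance ticks per leg = 8
FL: stance ticks = 8; W→S at t=13 → φ=7
FR: stance ticks = 8; W→S at t=1 → φ=19
RL: stance ticks = 8; W→S at t=9 → φ=11
RR: stance ticks = 8; W→S at t=5 → φ=15


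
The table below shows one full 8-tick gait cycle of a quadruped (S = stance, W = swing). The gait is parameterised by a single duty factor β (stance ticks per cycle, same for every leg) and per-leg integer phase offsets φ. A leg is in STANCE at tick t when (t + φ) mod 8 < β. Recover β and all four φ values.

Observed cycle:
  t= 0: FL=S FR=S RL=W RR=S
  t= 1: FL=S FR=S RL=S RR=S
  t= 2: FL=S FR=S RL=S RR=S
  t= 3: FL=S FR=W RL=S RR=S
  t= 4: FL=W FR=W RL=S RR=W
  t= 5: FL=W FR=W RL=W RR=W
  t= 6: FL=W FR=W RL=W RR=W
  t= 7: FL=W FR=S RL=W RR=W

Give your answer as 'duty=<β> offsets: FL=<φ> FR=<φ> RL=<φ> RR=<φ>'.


duty=4 offsets: FL=0 FR=1 RL=7 RR=0

duty β = stance ticks per leg = 4
FL: stance ticks = 4; W→S at t=0 → φ=0
FR: stance ticks = 4; W→S at t=7 → φ=1
RL: stance ticks = 4; W→S at t=1 → φ=7
RR: stance ticks = 4; W→S at t=0 → φ=0


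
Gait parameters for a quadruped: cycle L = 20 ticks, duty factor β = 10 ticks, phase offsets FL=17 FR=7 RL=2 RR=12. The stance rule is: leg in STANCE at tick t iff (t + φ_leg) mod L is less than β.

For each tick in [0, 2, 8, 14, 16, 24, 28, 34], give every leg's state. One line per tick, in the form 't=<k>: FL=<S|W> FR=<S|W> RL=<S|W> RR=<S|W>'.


t=0: phase=(17,7,2,12) vs β=10 → FL=W FR=S RL=S RR=W
t=2: phase=(19,9,4,14) vs β=10 → FL=W FR=S RL=S RR=W
t=8: phase=(5,15,10,0) vs β=10 → FL=S FR=W RL=W RR=S
t=14: phase=(11,1,16,6) vs β=10 → FL=W FR=S RL=W RR=S
t=16: phase=(13,3,18,8) vs β=10 → FL=W FR=S RL=W RR=S
t=24: phase=(1,11,6,16) vs β=10 → FL=S FR=W RL=S RR=W
t=28: phase=(5,15,10,0) vs β=10 → FL=S FR=W RL=W RR=S
t=34: phase=(11,1,16,6) vs β=10 → FL=W FR=S RL=W RR=S

t=0: FL=W FR=S RL=S RR=W
t=2: FL=W FR=S RL=S RR=W
t=8: FL=S FR=W RL=W RR=S
t=14: FL=W FR=S RL=W RR=S
t=16: FL=W FR=S RL=W RR=S
t=24: FL=S FR=W RL=S RR=W
t=28: FL=S FR=W RL=W RR=S
t=34: FL=W FR=S RL=W RR=S


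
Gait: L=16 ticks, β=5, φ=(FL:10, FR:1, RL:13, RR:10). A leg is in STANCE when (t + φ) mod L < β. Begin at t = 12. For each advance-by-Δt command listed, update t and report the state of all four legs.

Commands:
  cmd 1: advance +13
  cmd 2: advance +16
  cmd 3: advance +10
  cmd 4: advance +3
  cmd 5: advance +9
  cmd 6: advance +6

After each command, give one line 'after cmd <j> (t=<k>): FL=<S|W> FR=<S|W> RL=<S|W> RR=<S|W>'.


start t=12: FL=W FR=W RL=W RR=W
cmd 1: advance +13 → t=25, phase=(3,10,6,3) → FL=S FR=W RL=W RR=S
cmd 2: advance +16 → t=41, phase=(3,10,6,3) → FL=S FR=W RL=W RR=S
cmd 3: advance +10 → t=51, phase=(13,4,0,13) → FL=W FR=S RL=S RR=W
cmd 4: advance +3 → t=54, phase=(0,7,3,0) → FL=S FR=W RL=S RR=S
cmd 5: advance +9 → t=63, phase=(9,0,12,9) → FL=W FR=S RL=W RR=W
cmd 6: advance +6 → t=69, phase=(15,6,2,15) → FL=W FR=W RL=S RR=W

after cmd 1 (t=25): FL=S FR=W RL=W RR=S
after cmd 2 (t=41): FL=S FR=W RL=W RR=S
after cmd 3 (t=51): FL=W FR=S RL=S RR=W
after cmd 4 (t=54): FL=S FR=W RL=S RR=S
after cmd 5 (t=63): FL=W FR=S RL=W RR=W
after cmd 6 (t=69): FL=W FR=W RL=S RR=W


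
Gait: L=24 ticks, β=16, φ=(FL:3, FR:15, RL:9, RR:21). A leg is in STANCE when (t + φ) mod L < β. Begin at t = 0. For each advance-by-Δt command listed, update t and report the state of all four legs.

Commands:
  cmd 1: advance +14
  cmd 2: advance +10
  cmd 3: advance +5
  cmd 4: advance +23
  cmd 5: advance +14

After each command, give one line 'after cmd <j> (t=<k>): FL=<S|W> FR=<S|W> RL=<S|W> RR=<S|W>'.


after cmd 1 (t=14): FL=W FR=S RL=W RR=S
after cmd 2 (t=24): FL=S FR=S RL=S RR=W
after cmd 3 (t=29): FL=S FR=W RL=S RR=S
after cmd 4 (t=52): FL=S FR=W RL=S RR=S
after cmd 5 (t=66): FL=W FR=S RL=S RR=S

start t=0: FL=S FR=S RL=S RR=W
cmd 1: advance +14 → t=14, phase=(17,5,23,11) → FL=W FR=S RL=W RR=S
cmd 2: advance +10 → t=24, phase=(3,15,9,21) → FL=S FR=S RL=S RR=W
cmd 3: advance +5 → t=29, phase=(8,20,14,2) → FL=S FR=W RL=S RR=S
cmd 4: advance +23 → t=52, phase=(7,19,13,1) → FL=S FR=W RL=S RR=S
cmd 5: advance +14 → t=66, phase=(21,9,3,15) → FL=W FR=S RL=S RR=S


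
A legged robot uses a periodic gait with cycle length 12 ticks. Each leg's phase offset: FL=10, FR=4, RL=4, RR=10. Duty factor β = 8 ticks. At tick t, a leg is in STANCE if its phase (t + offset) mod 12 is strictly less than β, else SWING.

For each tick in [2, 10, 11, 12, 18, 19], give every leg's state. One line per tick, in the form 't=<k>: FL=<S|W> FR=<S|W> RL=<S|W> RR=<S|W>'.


t=2: phase=(0,6,6,0) vs β=8 → FL=S FR=S RL=S RR=S
t=10: phase=(8,2,2,8) vs β=8 → FL=W FR=S RL=S RR=W
t=11: phase=(9,3,3,9) vs β=8 → FL=W FR=S RL=S RR=W
t=12: phase=(10,4,4,10) vs β=8 → FL=W FR=S RL=S RR=W
t=18: phase=(4,10,10,4) vs β=8 → FL=S FR=W RL=W RR=S
t=19: phase=(5,11,11,5) vs β=8 → FL=S FR=W RL=W RR=S

t=2: FL=S FR=S RL=S RR=S
t=10: FL=W FR=S RL=S RR=W
t=11: FL=W FR=S RL=S RR=W
t=12: FL=W FR=S RL=S RR=W
t=18: FL=S FR=W RL=W RR=S
t=19: FL=S FR=W RL=W RR=S


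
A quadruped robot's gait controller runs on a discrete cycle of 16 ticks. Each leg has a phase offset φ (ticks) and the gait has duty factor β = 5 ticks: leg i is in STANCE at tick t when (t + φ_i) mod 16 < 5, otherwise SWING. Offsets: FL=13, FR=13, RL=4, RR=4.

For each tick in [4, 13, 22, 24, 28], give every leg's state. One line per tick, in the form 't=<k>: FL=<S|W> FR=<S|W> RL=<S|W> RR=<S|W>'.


t=4: FL=S FR=S RL=W RR=W
t=13: FL=W FR=W RL=S RR=S
t=22: FL=S FR=S RL=W RR=W
t=24: FL=W FR=W RL=W RR=W
t=28: FL=W FR=W RL=S RR=S

t=4: phase=(1,1,8,8) vs β=5 → FL=S FR=S RL=W RR=W
t=13: phase=(10,10,1,1) vs β=5 → FL=W FR=W RL=S RR=S
t=22: phase=(3,3,10,10) vs β=5 → FL=S FR=S RL=W RR=W
t=24: phase=(5,5,12,12) vs β=5 → FL=W FR=W RL=W RR=W
t=28: phase=(9,9,0,0) vs β=5 → FL=W FR=W RL=S RR=S


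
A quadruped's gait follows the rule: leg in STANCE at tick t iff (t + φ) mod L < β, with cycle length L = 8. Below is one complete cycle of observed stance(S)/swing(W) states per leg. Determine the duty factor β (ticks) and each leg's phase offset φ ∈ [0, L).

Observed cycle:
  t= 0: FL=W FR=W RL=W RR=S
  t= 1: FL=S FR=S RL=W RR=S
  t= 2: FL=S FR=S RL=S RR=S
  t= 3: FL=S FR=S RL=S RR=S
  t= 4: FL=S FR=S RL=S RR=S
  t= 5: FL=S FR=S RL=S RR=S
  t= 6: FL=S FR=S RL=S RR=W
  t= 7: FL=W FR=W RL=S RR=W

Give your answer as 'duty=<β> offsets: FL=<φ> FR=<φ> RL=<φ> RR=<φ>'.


duty β = stance ticks per leg = 6
FL: stance ticks = 6; W→S at t=1 → φ=7
FR: stance ticks = 6; W→S at t=1 → φ=7
RL: stance ticks = 6; W→S at t=2 → φ=6
RR: stance ticks = 6; W→S at t=0 → φ=0

duty=6 offsets: FL=7 FR=7 RL=6 RR=0


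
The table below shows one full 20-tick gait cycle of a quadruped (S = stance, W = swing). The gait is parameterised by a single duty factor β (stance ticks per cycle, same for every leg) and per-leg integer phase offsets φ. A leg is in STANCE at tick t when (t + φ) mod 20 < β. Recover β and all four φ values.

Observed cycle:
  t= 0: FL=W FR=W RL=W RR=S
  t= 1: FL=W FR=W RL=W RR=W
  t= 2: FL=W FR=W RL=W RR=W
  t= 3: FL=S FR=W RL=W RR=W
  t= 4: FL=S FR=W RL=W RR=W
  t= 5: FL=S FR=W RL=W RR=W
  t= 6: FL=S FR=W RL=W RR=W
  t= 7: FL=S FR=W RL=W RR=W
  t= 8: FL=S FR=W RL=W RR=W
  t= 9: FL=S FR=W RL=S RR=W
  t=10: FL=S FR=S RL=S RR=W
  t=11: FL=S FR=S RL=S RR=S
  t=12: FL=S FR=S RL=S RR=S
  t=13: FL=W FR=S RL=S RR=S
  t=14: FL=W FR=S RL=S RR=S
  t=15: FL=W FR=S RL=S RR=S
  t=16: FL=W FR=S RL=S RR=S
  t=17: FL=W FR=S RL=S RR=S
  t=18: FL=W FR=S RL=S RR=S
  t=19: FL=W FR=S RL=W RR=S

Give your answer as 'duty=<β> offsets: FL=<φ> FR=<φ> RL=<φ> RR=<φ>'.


duty=10 offsets: FL=17 FR=10 RL=11 RR=9

duty β = stance ticks per leg = 10
FL: stance ticks = 10; W→S at t=3 → φ=17
FR: stance ticks = 10; W→S at t=10 → φ=10
RL: stance ticks = 10; W→S at t=9 → φ=11
RR: stance ticks = 10; W→S at t=11 → φ=9


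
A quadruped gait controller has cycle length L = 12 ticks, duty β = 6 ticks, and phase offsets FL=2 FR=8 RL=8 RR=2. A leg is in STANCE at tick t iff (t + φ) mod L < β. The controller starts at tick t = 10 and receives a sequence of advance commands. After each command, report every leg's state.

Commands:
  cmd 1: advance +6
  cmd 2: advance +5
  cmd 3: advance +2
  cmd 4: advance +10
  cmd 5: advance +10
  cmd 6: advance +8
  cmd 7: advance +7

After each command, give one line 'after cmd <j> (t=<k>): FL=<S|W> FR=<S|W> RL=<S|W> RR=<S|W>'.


after cmd 1 (t=16): FL=W FR=S RL=S RR=W
after cmd 2 (t=21): FL=W FR=S RL=S RR=W
after cmd 3 (t=23): FL=S FR=W RL=W RR=S
after cmd 4 (t=33): FL=W FR=S RL=S RR=W
after cmd 5 (t=43): FL=W FR=S RL=S RR=W
after cmd 6 (t=51): FL=S FR=W RL=W RR=S
after cmd 7 (t=58): FL=S FR=W RL=W RR=S

start t=10: FL=S FR=W RL=W RR=S
cmd 1: advance +6 → t=16, phase=(6,0,0,6) → FL=W FR=S RL=S RR=W
cmd 2: advance +5 → t=21, phase=(11,5,5,11) → FL=W FR=S RL=S RR=W
cmd 3: advance +2 → t=23, phase=(1,7,7,1) → FL=S FR=W RL=W RR=S
cmd 4: advance +10 → t=33, phase=(11,5,5,11) → FL=W FR=S RL=S RR=W
cmd 5: advance +10 → t=43, phase=(9,3,3,9) → FL=W FR=S RL=S RR=W
cmd 6: advance +8 → t=51, phase=(5,11,11,5) → FL=S FR=W RL=W RR=S
cmd 7: advance +7 → t=58, phase=(0,6,6,0) → FL=S FR=W RL=W RR=S


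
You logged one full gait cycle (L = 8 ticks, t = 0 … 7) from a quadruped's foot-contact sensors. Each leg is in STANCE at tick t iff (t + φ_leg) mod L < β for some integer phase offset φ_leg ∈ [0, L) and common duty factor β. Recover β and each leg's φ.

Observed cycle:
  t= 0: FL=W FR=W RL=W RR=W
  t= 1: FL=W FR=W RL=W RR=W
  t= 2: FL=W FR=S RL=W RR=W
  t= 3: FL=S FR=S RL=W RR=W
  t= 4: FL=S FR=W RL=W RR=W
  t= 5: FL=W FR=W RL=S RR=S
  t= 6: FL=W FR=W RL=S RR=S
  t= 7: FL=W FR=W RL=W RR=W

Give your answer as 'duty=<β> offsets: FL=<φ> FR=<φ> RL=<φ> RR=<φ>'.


duty β = stance ticks per leg = 2
FL: stance ticks = 2; W→S at t=3 → φ=5
FR: stance ticks = 2; W→S at t=2 → φ=6
RL: stance ticks = 2; W→S at t=5 → φ=3
RR: stance ticks = 2; W→S at t=5 → φ=3

duty=2 offsets: FL=5 FR=6 RL=3 RR=3


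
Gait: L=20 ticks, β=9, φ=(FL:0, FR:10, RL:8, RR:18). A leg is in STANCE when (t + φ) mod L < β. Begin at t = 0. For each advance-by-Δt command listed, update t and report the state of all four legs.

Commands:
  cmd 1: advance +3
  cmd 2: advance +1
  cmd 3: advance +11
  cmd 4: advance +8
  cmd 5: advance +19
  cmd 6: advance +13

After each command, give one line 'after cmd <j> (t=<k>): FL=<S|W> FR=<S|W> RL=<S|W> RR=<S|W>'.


start t=0: FL=S FR=W RL=S RR=W
cmd 1: advance +3 → t=3, phase=(3,13,11,1) → FL=S FR=W RL=W RR=S
cmd 2: advance +1 → t=4, phase=(4,14,12,2) → FL=S FR=W RL=W RR=S
cmd 3: advance +11 → t=15, phase=(15,5,3,13) → FL=W FR=S RL=S RR=W
cmd 4: advance +8 → t=23, phase=(3,13,11,1) → FL=S FR=W RL=W RR=S
cmd 5: advance +19 → t=42, phase=(2,12,10,0) → FL=S FR=W RL=W RR=S
cmd 6: advance +13 → t=55, phase=(15,5,3,13) → FL=W FR=S RL=S RR=W

after cmd 1 (t=3): FL=S FR=W RL=W RR=S
after cmd 2 (t=4): FL=S FR=W RL=W RR=S
after cmd 3 (t=15): FL=W FR=S RL=S RR=W
after cmd 4 (t=23): FL=S FR=W RL=W RR=S
after cmd 5 (t=42): FL=S FR=W RL=W RR=S
after cmd 6 (t=55): FL=W FR=S RL=S RR=W


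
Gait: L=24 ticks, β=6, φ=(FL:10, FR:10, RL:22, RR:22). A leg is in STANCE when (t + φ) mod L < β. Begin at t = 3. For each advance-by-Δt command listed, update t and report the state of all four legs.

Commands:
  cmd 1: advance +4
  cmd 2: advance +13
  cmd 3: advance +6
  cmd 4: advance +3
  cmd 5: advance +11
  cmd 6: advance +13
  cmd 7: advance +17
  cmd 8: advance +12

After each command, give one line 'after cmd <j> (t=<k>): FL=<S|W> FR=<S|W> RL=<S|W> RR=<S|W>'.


after cmd 1 (t=7): FL=W FR=W RL=S RR=S
after cmd 2 (t=20): FL=W FR=W RL=W RR=W
after cmd 3 (t=26): FL=W FR=W RL=S RR=S
after cmd 4 (t=29): FL=W FR=W RL=S RR=S
after cmd 5 (t=40): FL=S FR=S RL=W RR=W
after cmd 6 (t=53): FL=W FR=W RL=S RR=S
after cmd 7 (t=70): FL=W FR=W RL=W RR=W
after cmd 8 (t=82): FL=W FR=W RL=W RR=W

start t=3: FL=W FR=W RL=S RR=S
cmd 1: advance +4 → t=7, phase=(17,17,5,5) → FL=W FR=W RL=S RR=S
cmd 2: advance +13 → t=20, phase=(6,6,18,18) → FL=W FR=W RL=W RR=W
cmd 3: advance +6 → t=26, phase=(12,12,0,0) → FL=W FR=W RL=S RR=S
cmd 4: advance +3 → t=29, phase=(15,15,3,3) → FL=W FR=W RL=S RR=S
cmd 5: advance +11 → t=40, phase=(2,2,14,14) → FL=S FR=S RL=W RR=W
cmd 6: advance +13 → t=53, phase=(15,15,3,3) → FL=W FR=W RL=S RR=S
cmd 7: advance +17 → t=70, phase=(8,8,20,20) → FL=W FR=W RL=W RR=W
cmd 8: advance +12 → t=82, phase=(20,20,8,8) → FL=W FR=W RL=W RR=W


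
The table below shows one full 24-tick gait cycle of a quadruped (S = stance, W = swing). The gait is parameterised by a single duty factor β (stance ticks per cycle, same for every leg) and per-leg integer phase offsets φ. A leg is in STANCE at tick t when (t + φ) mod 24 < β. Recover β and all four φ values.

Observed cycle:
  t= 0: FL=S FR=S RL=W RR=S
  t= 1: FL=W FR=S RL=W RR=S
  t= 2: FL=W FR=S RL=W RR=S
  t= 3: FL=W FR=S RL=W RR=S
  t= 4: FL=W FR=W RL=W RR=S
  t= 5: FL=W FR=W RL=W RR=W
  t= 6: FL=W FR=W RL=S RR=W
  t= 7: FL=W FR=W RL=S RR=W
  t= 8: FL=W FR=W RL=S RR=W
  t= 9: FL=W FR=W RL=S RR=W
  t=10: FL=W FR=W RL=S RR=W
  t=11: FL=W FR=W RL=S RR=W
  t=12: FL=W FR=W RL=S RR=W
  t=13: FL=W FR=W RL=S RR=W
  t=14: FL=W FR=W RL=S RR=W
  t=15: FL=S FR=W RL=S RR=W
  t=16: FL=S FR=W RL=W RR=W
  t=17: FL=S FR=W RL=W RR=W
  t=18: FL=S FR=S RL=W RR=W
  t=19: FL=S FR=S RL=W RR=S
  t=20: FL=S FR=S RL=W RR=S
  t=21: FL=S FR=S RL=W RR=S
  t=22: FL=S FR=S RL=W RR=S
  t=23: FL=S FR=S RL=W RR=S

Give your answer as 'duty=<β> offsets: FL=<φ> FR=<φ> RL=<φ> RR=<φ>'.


duty=10 offsets: FL=9 FR=6 RL=18 RR=5

duty β = stance ticks per leg = 10
FL: stance ticks = 10; W→S at t=15 → φ=9
FR: stance ticks = 10; W→S at t=18 → φ=6
RL: stance ticks = 10; W→S at t=6 → φ=18
RR: stance ticks = 10; W→S at t=19 → φ=5


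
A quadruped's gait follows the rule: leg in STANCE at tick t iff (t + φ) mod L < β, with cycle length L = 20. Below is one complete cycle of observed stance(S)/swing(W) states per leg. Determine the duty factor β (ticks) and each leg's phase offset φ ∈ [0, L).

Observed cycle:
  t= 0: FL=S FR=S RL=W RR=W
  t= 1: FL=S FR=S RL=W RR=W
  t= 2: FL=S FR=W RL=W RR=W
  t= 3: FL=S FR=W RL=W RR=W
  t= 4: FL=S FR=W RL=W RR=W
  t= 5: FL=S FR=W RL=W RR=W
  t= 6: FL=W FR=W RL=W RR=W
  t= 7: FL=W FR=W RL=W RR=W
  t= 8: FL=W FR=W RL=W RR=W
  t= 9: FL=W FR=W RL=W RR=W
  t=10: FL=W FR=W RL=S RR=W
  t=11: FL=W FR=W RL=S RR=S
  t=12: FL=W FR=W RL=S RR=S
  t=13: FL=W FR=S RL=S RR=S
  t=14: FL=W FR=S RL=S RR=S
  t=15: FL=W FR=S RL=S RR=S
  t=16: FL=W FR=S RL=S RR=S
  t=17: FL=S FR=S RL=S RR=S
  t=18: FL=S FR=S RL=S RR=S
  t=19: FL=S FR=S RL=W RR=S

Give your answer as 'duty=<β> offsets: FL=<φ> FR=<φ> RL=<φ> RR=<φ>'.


duty β = stance ticks per leg = 9
FL: stance ticks = 9; W→S at t=17 → φ=3
FR: stance ticks = 9; W→S at t=13 → φ=7
RL: stance ticks = 9; W→S at t=10 → φ=10
RR: stance ticks = 9; W→S at t=11 → φ=9

duty=9 offsets: FL=3 FR=7 RL=10 RR=9


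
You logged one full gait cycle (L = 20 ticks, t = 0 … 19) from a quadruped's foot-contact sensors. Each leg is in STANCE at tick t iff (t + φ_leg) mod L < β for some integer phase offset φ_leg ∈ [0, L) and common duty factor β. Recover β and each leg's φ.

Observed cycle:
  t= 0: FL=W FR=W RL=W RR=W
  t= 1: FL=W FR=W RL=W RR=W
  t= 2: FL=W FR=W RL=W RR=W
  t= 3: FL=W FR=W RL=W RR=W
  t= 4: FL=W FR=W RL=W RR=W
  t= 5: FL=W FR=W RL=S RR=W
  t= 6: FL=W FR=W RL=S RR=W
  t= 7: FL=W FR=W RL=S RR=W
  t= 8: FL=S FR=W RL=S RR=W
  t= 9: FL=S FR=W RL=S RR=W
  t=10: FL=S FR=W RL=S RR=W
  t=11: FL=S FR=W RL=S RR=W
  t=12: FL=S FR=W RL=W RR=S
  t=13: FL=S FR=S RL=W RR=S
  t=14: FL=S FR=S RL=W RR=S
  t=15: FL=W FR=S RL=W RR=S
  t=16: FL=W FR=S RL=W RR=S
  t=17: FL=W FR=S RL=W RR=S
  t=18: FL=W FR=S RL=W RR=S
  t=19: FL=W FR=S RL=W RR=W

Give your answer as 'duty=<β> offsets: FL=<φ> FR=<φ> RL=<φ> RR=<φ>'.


duty β = stance ticks per leg = 7
FL: stance ticks = 7; W→S at t=8 → φ=12
FR: stance ticks = 7; W→S at t=13 → φ=7
RL: stance ticks = 7; W→S at t=5 → φ=15
RR: stance ticks = 7; W→S at t=12 → φ=8

duty=7 offsets: FL=12 FR=7 RL=15 RR=8


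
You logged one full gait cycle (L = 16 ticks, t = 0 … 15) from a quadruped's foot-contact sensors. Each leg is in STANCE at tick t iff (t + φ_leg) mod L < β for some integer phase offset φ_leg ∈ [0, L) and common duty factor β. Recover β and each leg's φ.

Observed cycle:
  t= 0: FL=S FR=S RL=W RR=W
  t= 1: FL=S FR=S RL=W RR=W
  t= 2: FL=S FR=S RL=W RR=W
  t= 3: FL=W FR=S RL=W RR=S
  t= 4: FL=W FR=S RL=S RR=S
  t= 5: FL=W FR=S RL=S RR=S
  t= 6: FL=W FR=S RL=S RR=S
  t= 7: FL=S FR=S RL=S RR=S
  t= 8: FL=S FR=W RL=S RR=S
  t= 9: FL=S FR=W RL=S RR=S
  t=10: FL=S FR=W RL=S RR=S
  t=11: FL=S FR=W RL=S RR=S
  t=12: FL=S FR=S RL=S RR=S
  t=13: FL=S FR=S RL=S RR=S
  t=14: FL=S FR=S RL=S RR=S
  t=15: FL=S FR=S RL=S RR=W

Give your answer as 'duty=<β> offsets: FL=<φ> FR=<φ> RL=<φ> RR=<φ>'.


duty=12 offsets: FL=9 FR=4 RL=12 RR=13

duty β = stance ticks per leg = 12
FL: stance ticks = 12; W→S at t=7 → φ=9
FR: stance ticks = 12; W→S at t=12 → φ=4
RL: stance ticks = 12; W→S at t=4 → φ=12
RR: stance ticks = 12; W→S at t=3 → φ=13


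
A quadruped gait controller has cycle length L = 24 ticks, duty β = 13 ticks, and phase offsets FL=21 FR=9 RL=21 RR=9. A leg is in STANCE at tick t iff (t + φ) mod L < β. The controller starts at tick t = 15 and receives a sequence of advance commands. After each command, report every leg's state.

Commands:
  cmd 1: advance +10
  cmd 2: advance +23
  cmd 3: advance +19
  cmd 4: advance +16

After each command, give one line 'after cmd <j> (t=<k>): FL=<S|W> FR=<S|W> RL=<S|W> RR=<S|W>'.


after cmd 1 (t=25): FL=W FR=S RL=W RR=S
after cmd 2 (t=48): FL=W FR=S RL=W RR=S
after cmd 3 (t=67): FL=W FR=S RL=W RR=S
after cmd 4 (t=83): FL=S FR=W RL=S RR=W

start t=15: FL=S FR=S RL=S RR=S
cmd 1: advance +10 → t=25, phase=(22,10,22,10) → FL=W FR=S RL=W RR=S
cmd 2: advance +23 → t=48, phase=(21,9,21,9) → FL=W FR=S RL=W RR=S
cmd 3: advance +19 → t=67, phase=(16,4,16,4) → FL=W FR=S RL=W RR=S
cmd 4: advance +16 → t=83, phase=(8,20,8,20) → FL=S FR=W RL=S RR=W


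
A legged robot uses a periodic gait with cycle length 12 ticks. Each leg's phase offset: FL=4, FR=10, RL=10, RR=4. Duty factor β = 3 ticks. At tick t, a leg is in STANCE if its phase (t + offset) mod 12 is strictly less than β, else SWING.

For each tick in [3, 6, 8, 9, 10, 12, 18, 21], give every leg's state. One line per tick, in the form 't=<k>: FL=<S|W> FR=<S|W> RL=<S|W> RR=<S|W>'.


t=3: FL=W FR=S RL=S RR=W
t=6: FL=W FR=W RL=W RR=W
t=8: FL=S FR=W RL=W RR=S
t=9: FL=S FR=W RL=W RR=S
t=10: FL=S FR=W RL=W RR=S
t=12: FL=W FR=W RL=W RR=W
t=18: FL=W FR=W RL=W RR=W
t=21: FL=S FR=W RL=W RR=S

t=3: phase=(7,1,1,7) vs β=3 → FL=W FR=S RL=S RR=W
t=6: phase=(10,4,4,10) vs β=3 → FL=W FR=W RL=W RR=W
t=8: phase=(0,6,6,0) vs β=3 → FL=S FR=W RL=W RR=S
t=9: phase=(1,7,7,1) vs β=3 → FL=S FR=W RL=W RR=S
t=10: phase=(2,8,8,2) vs β=3 → FL=S FR=W RL=W RR=S
t=12: phase=(4,10,10,4) vs β=3 → FL=W FR=W RL=W RR=W
t=18: phase=(10,4,4,10) vs β=3 → FL=W FR=W RL=W RR=W
t=21: phase=(1,7,7,1) vs β=3 → FL=S FR=W RL=W RR=S


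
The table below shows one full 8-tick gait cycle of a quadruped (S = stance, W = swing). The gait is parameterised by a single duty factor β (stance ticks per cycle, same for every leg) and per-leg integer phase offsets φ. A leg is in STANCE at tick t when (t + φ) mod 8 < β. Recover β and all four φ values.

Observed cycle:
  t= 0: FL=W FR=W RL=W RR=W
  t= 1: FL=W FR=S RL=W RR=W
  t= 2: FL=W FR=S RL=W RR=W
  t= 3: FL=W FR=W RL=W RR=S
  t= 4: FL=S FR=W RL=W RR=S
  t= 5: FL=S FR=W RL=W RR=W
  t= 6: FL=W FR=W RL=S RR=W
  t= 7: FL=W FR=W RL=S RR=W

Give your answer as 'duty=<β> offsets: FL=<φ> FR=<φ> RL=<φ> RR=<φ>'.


duty β = stance ticks per leg = 2
FL: stance ticks = 2; W→S at t=4 → φ=4
FR: stance ticks = 2; W→S at t=1 → φ=7
RL: stance ticks = 2; W→S at t=6 → φ=2
RR: stance ticks = 2; W→S at t=3 → φ=5

duty=2 offsets: FL=4 FR=7 RL=2 RR=5


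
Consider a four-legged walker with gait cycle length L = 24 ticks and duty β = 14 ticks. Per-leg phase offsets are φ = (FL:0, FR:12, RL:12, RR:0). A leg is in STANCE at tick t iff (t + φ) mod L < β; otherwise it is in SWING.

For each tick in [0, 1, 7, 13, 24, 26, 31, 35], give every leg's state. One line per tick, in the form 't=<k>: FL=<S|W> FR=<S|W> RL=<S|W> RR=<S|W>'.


t=0: FL=S FR=S RL=S RR=S
t=1: FL=S FR=S RL=S RR=S
t=7: FL=S FR=W RL=W RR=S
t=13: FL=S FR=S RL=S RR=S
t=24: FL=S FR=S RL=S RR=S
t=26: FL=S FR=W RL=W RR=S
t=31: FL=S FR=W RL=W RR=S
t=35: FL=S FR=W RL=W RR=S

t=0: phase=(0,12,12,0) vs β=14 → FL=S FR=S RL=S RR=S
t=1: phase=(1,13,13,1) vs β=14 → FL=S FR=S RL=S RR=S
t=7: phase=(7,19,19,7) vs β=14 → FL=S FR=W RL=W RR=S
t=13: phase=(13,1,1,13) vs β=14 → FL=S FR=S RL=S RR=S
t=24: phase=(0,12,12,0) vs β=14 → FL=S FR=S RL=S RR=S
t=26: phase=(2,14,14,2) vs β=14 → FL=S FR=W RL=W RR=S
t=31: phase=(7,19,19,7) vs β=14 → FL=S FR=W RL=W RR=S
t=35: phase=(11,23,23,11) vs β=14 → FL=S FR=W RL=W RR=S
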